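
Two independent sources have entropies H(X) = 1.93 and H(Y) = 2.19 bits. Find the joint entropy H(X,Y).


For independent variables, H(X,Y) = H(X) + H(Y) = 1.93 + 2.19 = 4.12

4.12 bits


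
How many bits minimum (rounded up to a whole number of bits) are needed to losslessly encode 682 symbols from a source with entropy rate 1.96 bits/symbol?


Minimum bits >= n * H = 682 * 1.96 = 1336.72, rounded up to a whole number of bits = 1337

1337 bits


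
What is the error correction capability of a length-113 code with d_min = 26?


Correction capability = floor((d-1)/2) = floor((26-1)/2) = 12

12 errors


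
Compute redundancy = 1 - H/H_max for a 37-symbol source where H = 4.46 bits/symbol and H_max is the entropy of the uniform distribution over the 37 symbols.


H_max = log2(K) = log2(37) = 5.2095 bits/symbol. Redundancy = 1 - H/H_max = 1 - 4.46/5.2095 = 1 - 0.8561 = 0.1439

0.1439


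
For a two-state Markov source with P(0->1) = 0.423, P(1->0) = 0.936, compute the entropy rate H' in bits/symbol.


Stationary distribution: pi_0 = p10/(p01+p10) = 0.6887, pi_1 = 0.3113. Entropy rate H' = pi_0*H(p01) + pi_1*H(p10) = 0.6887*0.9828 + 0.3113*0.3431 = 0.7837

0.7837 bits/symbol


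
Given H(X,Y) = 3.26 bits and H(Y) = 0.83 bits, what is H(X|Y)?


H(X|Y) = H(X,Y) - H(Y) = 3.26 - 0.83 = 2.43

2.43 bits


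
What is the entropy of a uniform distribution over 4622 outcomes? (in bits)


H = log2(n) = log2(4622) = 12.1743

12.1743 bits


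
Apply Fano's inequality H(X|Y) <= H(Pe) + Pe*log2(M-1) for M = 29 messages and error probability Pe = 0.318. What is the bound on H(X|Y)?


H(Pe) = -Pe*log2(Pe) - (1-Pe)*log2(1-Pe) = -0.318*log2(0.318) - 0.682*log2(0.682) = 0.525623 + 0.376571 = 0.9022. Pe*log2(M-1) = 0.318*log2(28) = 1.528739. Bound = H(Pe) + Pe*log2(M-1) = 0.525623 + 0.376571 + 1.528739 = 2.4309

2.4309 bits


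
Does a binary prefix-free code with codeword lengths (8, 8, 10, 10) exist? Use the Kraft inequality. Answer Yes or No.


Kraft sum = sum(2^(-l_i)) = 0.0098, need <= 1. Result: satisfied (a binary prefix-free code with these lengths exists)

Yes


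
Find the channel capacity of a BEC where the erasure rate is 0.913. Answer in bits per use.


C = 1 - epsilon = 1 - 0.913 = 0.087

0.087 bits


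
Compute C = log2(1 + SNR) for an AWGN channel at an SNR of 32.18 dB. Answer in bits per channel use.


SNR_linear = 10^(32.18/10) = 1651.9618; C = log2(1 + SNR_linear) = log2(1 + 1651.9618) = 10.6908

10.6908 bits/channel use


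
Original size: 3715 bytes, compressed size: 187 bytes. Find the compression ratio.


Ratio = original / compressed = 3715 / 187 = 19.8663

19.8663


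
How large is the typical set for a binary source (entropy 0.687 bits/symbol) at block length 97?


log2|A_typical| = nH = 97 * 0.687 = 66.639, so |A_typical| ~ 2^66.639 = 1.149e+20

1.149e+20


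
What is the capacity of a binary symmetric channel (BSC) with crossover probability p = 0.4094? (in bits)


H(p) = -p*log2(p) - (1-p)*log2(1-p) = -0.4094*log2(0.4094) - 0.5906*log2(0.5906) = 0.527478 + 0.448706 = 0.9762. C = 1 - H(p) = 1 - 0.9762 = 0.0238

0.0238 bits


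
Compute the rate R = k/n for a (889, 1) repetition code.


Rate = k/n = 1/889

1/889


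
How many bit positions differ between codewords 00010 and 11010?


Count differing positions: ^ ^ . . . = 2 differences

2


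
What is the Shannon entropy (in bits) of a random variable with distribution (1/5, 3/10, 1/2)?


H = -sum(p_i * log2(p_i)). Terms: -(1/5)*log2(1/5) = 0.464386; -(3/10)*log2(3/10) = 0.521090; -(1/2)*log2(1/2) = 0.500000. H = 0.464386 + 0.521090 + 0.500000 = 1.4855

1.4855 bits


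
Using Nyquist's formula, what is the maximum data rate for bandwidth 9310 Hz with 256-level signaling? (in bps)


Rate = 2 * B * log2(M) = 2 * 9310 * 8.0 = 148960.0

148960.0 bps


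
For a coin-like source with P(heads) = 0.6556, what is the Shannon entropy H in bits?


H = -p*log2(p) - (1-p)*log2(1-p). -0.6556*log2(0.6556) = 0.399334; -0.3444*log2(0.3444) = 0.529633. H = 0.399334 + 0.529633 = 0.929

0.929 bits


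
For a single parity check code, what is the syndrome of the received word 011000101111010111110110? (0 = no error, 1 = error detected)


Syndrome = XOR of all bits = 0 XOR 1 XOR 1 XOR 0 XOR 0 XOR 0 XOR 1 XOR 0 XOR 1 XOR 1 XOR 1 XOR 1 XOR 0 XOR 1 XOR 0 XOR 1 XOR 1 XOR 1 XOR 1 XOR 1 XOR 0 XOR 1 XOR 1 XOR 0 = 1

1


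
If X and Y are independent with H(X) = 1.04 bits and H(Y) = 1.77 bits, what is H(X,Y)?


For independent variables, H(X,Y) = H(X) + H(Y) = 1.04 + 1.77 = 2.81

2.81 bits


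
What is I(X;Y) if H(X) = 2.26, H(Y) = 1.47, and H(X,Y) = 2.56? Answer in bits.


I(X;Y) = H(X) + H(Y) - H(X,Y) = 2.26 + 1.47 - 2.56 = 1.17

1.17 bits


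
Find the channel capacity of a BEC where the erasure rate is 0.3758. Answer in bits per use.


C = 1 - epsilon = 1 - 0.3758 = 0.6242

0.6242 bits


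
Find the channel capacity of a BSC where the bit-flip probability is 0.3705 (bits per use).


H(p) = -p*log2(p) - (1-p)*log2(1-p) = -0.3705*log2(0.3705) - 0.6295*log2(0.6295) = 0.530724 + 0.420331 = 0.9511. C = 1 - H(p) = 1 - 0.9511 = 0.0489

0.0489 bits


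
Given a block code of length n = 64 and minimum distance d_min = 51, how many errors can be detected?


Detection capability = d_min - 1 = 51 - 1 = 50

50 errors


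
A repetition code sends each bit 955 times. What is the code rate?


Rate = k/n = 1/955

1/955


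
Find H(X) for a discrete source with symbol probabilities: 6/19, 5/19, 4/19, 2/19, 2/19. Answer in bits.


H = -sum(p_i * log2(p_i)). Terms: -(6/19)*log2(6/19) = 0.525147; -(5/19)*log2(5/19) = 0.506842; -(4/19)*log2(4/19) = 0.473248; -(2/19)*log2(2/19) = 0.341887; -(2/19)*log2(2/19) = 0.341887. H = 0.525147 + 0.506842 + 0.473248 + 0.341887 + 0.341887 = 2.189

2.189 bits


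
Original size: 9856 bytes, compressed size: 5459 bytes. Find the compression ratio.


Ratio = original / compressed = 9856 / 5459 = 1.8055

1.8055


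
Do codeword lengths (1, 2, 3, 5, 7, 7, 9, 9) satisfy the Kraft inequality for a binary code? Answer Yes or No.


Kraft sum = sum(2^(-l_i)) = 0.9258, need <= 1. Result: satisfied (a binary prefix-free code with these lengths exists)

Yes


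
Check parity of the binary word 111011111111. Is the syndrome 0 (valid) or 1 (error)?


Syndrome = XOR of all bits = 1 XOR 1 XOR 1 XOR 0 XOR 1 XOR 1 XOR 1 XOR 1 XOR 1 XOR 1 XOR 1 XOR 1 = 1

1


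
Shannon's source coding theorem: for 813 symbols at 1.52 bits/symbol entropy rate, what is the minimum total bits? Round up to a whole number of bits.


Minimum bits >= n * H = 813 * 1.52 = 1235.76, rounded up to a whole number of bits = 1236

1236 bits


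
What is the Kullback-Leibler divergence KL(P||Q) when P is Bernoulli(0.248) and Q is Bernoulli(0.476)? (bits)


KL = p*log2(p/q) + (1-p)*log2((1-p)/(1-q)) = 0.248*log2(0.248/0.476) + 0.752*log2(0.752/0.524) = 0.1586

0.1586 bits


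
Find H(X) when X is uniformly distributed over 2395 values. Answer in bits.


H = log2(n) = log2(2395) = 11.2258

11.2258 bits


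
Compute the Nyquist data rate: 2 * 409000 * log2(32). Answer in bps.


Rate = 2 * B * log2(M) = 2 * 409000 * 5.0 = 4090000.0

4090000.0 bps


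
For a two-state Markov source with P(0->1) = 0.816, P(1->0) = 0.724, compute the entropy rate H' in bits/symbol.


Stationary distribution: pi_0 = p10/(p01+p10) = 0.4701, pi_1 = 0.5299. Entropy rate H' = pi_0*H(p01) + pi_1*H(p10) = 0.4701*0.6887 + 0.5299*0.8499 = 0.7742

0.7742 bits/symbol


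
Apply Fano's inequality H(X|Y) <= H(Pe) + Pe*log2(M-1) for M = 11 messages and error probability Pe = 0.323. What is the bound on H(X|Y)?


H(Pe) = -Pe*log2(Pe) - (1-Pe)*log2(1-Pe) = -0.323*log2(0.323) - 0.677*log2(0.677) = 0.526617 + 0.380997 = 0.9076. Pe*log2(M-1) = 0.323*log2(10) = 1.072983. Bound = H(Pe) + Pe*log2(M-1) = 0.526617 + 0.380997 + 1.072983 = 1.9806

1.9806 bits


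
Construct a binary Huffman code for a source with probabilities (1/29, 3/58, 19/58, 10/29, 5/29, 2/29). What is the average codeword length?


Huffman construction (repeatedly merge the two least-probable nodes; each merge adds 1 bit to every symbol beneath it): 1/29 + 3/58 = 5/58; 2/29 + 5/58 = 9/58; 9/58 + 5/29 = 19/58; 19/58 + 19/58 = 19/29; 10/29 + 19/29 = 1. Resulting codeword lengths (in the order the probabilities were given): (5, 5, 2, 1, 3, 4). L_avg = sum(p_i * l_i) = 1/29*5 + 3/58*5 + 19/58*2 + 10/29*1 + 5/29*3 + 2/29*4 = 129/58 = 2.2241

2.2241 bits


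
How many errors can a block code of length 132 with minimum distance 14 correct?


Correction capability = floor((d-1)/2) = floor((14-1)/2) = 6

6 errors


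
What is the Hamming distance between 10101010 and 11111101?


Count differing positions: . ^ . ^ . ^ ^ ^ = 5 differences

5


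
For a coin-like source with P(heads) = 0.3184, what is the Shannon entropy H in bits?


H = -p*log2(p) - (1-p)*log2(1-p). -0.3184*log2(0.3184) = 0.525706; -0.6816*log2(0.6816) = 0.376927. H = 0.525706 + 0.376927 = 0.9026

0.9026 bits


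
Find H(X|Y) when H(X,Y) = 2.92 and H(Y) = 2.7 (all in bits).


H(X|Y) = H(X,Y) - H(Y) = 2.92 - 2.7 = 0.22

0.22 bits


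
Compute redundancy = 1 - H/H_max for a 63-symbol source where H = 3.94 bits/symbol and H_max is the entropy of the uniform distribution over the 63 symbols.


H_max = log2(K) = log2(63) = 5.9773 bits/symbol. Redundancy = 1 - H/H_max = 1 - 3.94/5.9773 = 1 - 0.6592 = 0.3408

0.3408


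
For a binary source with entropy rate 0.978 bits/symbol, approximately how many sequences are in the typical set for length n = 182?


log2|A_typical| = nH = 182 * 0.978 = 177.996, so |A_typical| ~ 2^177.996 = 3.821e+53

3.821e+53


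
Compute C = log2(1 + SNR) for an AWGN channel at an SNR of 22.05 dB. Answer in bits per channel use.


SNR_linear = 10^(22.05/10) = 160.3245; C = log2(1 + SNR_linear) = log2(1 + 160.3245) = 7.3338

7.3338 bits/channel use


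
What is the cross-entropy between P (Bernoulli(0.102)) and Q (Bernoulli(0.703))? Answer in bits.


H(P,Q) = -p*log2(q) - (1-p)*log2(1-q). -0.102*log2(0.703) = 0.051857; -0.898*log2(0.297) = 1.572816. H(P,Q) = 0.051857 + 1.572816 = 1.6247

1.6247 bits


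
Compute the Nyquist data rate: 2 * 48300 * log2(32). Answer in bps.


Rate = 2 * B * log2(M) = 2 * 48300 * 5.0 = 483000.0

483000.0 bps


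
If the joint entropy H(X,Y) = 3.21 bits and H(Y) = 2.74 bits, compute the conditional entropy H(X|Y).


H(X|Y) = H(X,Y) - H(Y) = 3.21 - 2.74 = 0.47

0.47 bits


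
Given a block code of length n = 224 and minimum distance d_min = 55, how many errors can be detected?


Detection capability = d_min - 1 = 55 - 1 = 54

54 errors


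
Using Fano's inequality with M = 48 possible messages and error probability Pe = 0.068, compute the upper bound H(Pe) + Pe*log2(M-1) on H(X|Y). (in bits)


H(Pe) = -Pe*log2(Pe) - (1-Pe)*log2(1-Pe) = -0.068*log2(0.068) - 0.932*log2(0.932) = 0.263726 + 0.094689 = 0.3584. Pe*log2(M-1) = 0.068*log2(47) = 0.377712. Bound = H(Pe) + Pe*log2(M-1) = 0.263726 + 0.094689 + 0.377712 = 0.7361

0.7361 bits


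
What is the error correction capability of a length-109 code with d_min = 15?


Correction capability = floor((d-1)/2) = floor((15-1)/2) = 7

7 errors


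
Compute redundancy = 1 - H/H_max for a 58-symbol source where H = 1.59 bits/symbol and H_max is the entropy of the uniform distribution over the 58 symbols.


H_max = log2(K) = log2(58) = 5.858 bits/symbol. Redundancy = 1 - H/H_max = 1 - 1.59/5.858 = 1 - 0.2714 = 0.7286

0.7286


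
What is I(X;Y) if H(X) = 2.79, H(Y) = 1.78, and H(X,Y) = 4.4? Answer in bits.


I(X;Y) = H(X) + H(Y) - H(X,Y) = 2.79 + 1.78 - 4.4 = 0.17

0.17 bits


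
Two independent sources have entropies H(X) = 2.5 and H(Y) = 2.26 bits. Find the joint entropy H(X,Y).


For independent variables, H(X,Y) = H(X) + H(Y) = 2.5 + 2.26 = 4.76

4.76 bits


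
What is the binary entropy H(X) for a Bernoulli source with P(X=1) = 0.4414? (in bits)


H = -p*log2(p) - (1-p)*log2(1-p). -0.4414*log2(0.4414) = 0.520782; -0.5586*log2(0.5586) = 0.469287. H = 0.520782 + 0.469287 = 0.9901

0.9901 bits


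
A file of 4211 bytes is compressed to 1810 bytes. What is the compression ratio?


Ratio = original / compressed = 4211 / 1810 = 2.3265

2.3265


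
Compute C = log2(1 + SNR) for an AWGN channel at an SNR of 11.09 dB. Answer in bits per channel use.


SNR_linear = 10^(11.09/10) = 12.8529; C = log2(1 + SNR_linear) = log2(1 + 12.8529) = 3.7921

3.7921 bits/channel use


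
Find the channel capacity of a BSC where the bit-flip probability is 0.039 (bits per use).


H(p) = -p*log2(p) - (1-p)*log2(1-p) = -0.039*log2(0.039) - 0.961*log2(0.961) = 0.182535 + 0.055153 = 0.2377. C = 1 - H(p) = 1 - 0.2377 = 0.7623

0.7623 bits


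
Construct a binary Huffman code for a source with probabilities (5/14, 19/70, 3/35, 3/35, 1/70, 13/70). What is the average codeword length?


Huffman construction (repeatedly merge the two least-probable nodes; each merge adds 1 bit to every symbol beneath it): 1/70 + 3/35 = 1/10; 3/35 + 1/10 = 13/70; 13/70 + 13/70 = 13/35; 19/70 + 5/14 = 22/35; 13/35 + 22/35 = 1. Resulting codeword lengths (in the order the probabilities were given): (2, 2, 4, 3, 4, 2). L_avg = sum(p_i * l_i) = 5/14*2 + 19/70*2 + 3/35*4 + 3/35*3 + 1/70*4 + 13/70*2 = 16/7 = 2.2857

2.2857 bits


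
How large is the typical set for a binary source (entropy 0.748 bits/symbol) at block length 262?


log2|A_typical| = nH = 262 * 0.748 = 195.976, so |A_typical| ~ 2^195.976 = 9.878e+58

9.878e+58


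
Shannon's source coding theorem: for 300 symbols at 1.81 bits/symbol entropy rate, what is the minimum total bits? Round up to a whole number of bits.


Minimum bits >= n * H = 300 * 1.81 = 543.0, rounded up to a whole number of bits = 543

543 bits


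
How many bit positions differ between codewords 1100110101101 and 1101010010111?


Count differing positions: . . . ^ ^ . . ^ ^ ^ . ^ . = 6 differences

6


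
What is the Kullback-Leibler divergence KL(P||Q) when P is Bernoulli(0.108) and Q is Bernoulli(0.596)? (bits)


KL = p*log2(p/q) + (1-p)*log2((1-p)/(1-q)) = 0.108*log2(0.108/0.596) + 0.892*log2(0.892/0.404) = 0.7531

0.7531 bits


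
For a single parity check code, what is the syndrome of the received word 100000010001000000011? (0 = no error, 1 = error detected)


Syndrome = XOR of all bits = 1 XOR 0 XOR 0 XOR 0 XOR 0 XOR 0 XOR 0 XOR 1 XOR 0 XOR 0 XOR 0 XOR 1 XOR 0 XOR 0 XOR 0 XOR 0 XOR 0 XOR 0 XOR 0 XOR 1 XOR 1 = 1

1


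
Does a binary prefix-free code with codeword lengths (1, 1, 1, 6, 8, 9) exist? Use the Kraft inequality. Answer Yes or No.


Kraft sum = sum(2^(-l_i)) = 1.5215, need <= 1. Result: violated (a binary prefix-free code with these lengths cannot exist)

No


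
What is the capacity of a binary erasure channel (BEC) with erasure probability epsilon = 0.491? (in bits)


C = 1 - epsilon = 1 - 0.491 = 0.509

0.509 bits


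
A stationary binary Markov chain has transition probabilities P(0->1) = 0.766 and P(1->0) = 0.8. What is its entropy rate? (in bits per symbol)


Stationary distribution: pi_0 = p10/(p01+p10) = 0.5109, pi_1 = 0.4891. Entropy rate H' = pi_0*H(p01) + pi_1*H(p10) = 0.5109*0.7849 + 0.4891*0.7219 = 0.7541

0.7541 bits/symbol


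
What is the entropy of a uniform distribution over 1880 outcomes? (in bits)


H = log2(n) = log2(1880) = 10.8765

10.8765 bits


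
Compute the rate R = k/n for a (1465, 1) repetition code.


Rate = k/n = 1/1465

1/1465


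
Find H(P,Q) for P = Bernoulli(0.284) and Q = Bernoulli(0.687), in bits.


H(P,Q) = -p*log2(q) - (1-p)*log2(1-q). -0.284*log2(0.687) = 0.153820; -0.716*log2(0.313) = 1.199848. H(P,Q) = 0.153820 + 1.199848 = 1.3537

1.3537 bits


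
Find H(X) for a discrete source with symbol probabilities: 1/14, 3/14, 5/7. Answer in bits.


H = -sum(p_i * log2(p_i)). Terms: -(1/14)*log2(1/14) = 0.271954; -(3/14)*log2(3/14) = 0.476227; -(5/7)*log2(5/7) = 0.346733. H = 0.271954 + 0.476227 + 0.346733 = 1.0949

1.0949 bits


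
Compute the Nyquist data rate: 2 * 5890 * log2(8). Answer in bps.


Rate = 2 * B * log2(M) = 2 * 5890 * 3.0 = 35340.0

35340.0 bps


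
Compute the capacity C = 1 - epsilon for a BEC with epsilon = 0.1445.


C = 1 - epsilon = 1 - 0.1445 = 0.8555

0.8555 bits


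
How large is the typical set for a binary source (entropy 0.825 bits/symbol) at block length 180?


log2|A_typical| = nH = 180 * 0.825 = 148.5, so |A_typical| ~ 2^148.5 = 5.046e+44

5.046e+44


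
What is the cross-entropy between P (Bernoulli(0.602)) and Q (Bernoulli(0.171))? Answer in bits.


H(P,Q) = -p*log2(q) - (1-p)*log2(1-q). -0.602*log2(0.171) = 1.533855; -0.398*log2(0.829) = 0.107681. H(P,Q) = 1.533855 + 0.107681 = 1.6415

1.6415 bits


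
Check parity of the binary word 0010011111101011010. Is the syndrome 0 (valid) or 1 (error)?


Syndrome = XOR of all bits = 0 XOR 0 XOR 1 XOR 0 XOR 0 XOR 1 XOR 1 XOR 1 XOR 1 XOR 1 XOR 1 XOR 0 XOR 1 XOR 0 XOR 1 XOR 1 XOR 0 XOR 1 XOR 0 = 1

1


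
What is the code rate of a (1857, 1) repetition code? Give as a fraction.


Rate = k/n = 1/1857

1/1857


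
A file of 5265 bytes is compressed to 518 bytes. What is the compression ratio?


Ratio = original / compressed = 5265 / 518 = 10.1641

10.1641


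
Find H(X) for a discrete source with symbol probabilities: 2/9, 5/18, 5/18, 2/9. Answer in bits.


H = -sum(p_i * log2(p_i)). Terms: -(2/9)*log2(2/9) = 0.482206; -(5/18)*log2(5/18) = 0.513332; -(5/18)*log2(5/18) = 0.513332; -(2/9)*log2(2/9) = 0.482206. H = 0.482206 + 0.513332 + 0.513332 + 0.482206 = 1.9911

1.9911 bits


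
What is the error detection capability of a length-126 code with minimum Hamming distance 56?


Detection capability = d_min - 1 = 56 - 1 = 55

55 errors


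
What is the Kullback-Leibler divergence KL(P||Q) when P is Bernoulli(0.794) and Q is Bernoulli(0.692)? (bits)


KL = p*log2(p/q) + (1-p)*log2((1-p)/(1-q)) = 0.794*log2(0.794/0.692) + 0.206*log2(0.206/0.308) = 0.038

0.038 bits


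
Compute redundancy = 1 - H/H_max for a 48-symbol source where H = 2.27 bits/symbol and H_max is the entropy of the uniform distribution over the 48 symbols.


H_max = log2(K) = log2(48) = 5.585 bits/symbol. Redundancy = 1 - H/H_max = 1 - 2.27/5.585 = 1 - 0.4064 = 0.5936

0.5936


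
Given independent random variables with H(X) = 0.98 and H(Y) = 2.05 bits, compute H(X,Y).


For independent variables, H(X,Y) = H(X) + H(Y) = 0.98 + 2.05 = 3.03

3.03 bits


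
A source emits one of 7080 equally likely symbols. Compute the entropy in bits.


H = log2(n) = log2(7080) = 12.7895

12.7895 bits


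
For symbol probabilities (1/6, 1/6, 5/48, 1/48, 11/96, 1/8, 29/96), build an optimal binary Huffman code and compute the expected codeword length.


Huffman construction (repeatedly merge the two least-probable nodes; each merge adds 1 bit to every symbol beneath it): 1/48 + 5/48 = 1/8; 11/96 + 1/8 = 23/96; 1/8 + 1/6 = 7/24; 1/6 + 23/96 = 13/32; 7/24 + 29/96 = 19/32; 13/32 + 19/32 = 1. Resulting codeword lengths (in the order the probabilities were given): (3, 2, 4, 4, 3, 3, 2). L_avg = sum(p_i * l_i) = 1/6*3 + 1/6*2 + 5/48*4 + 1/48*4 + 11/96*3 + 1/8*3 + 29/96*2 = 85/32 = 2.6562

2.6562 bits


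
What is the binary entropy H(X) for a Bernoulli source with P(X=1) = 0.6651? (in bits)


H = -p*log2(p) - (1-p)*log2(1-p). -0.6651*log2(0.6651) = 0.391316; -0.3349*log2(0.3349) = 0.528538. H = 0.391316 + 0.528538 = 0.9199

0.9199 bits


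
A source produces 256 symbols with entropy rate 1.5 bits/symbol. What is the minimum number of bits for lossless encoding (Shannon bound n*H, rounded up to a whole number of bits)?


Minimum bits >= n * H = 256 * 1.5 = 384.0, rounded up to a whole number of bits = 384

384 bits


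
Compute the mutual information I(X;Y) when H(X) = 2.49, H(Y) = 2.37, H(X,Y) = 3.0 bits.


I(X;Y) = H(X) + H(Y) - H(X,Y) = 2.49 + 2.37 - 3.0 = 1.86

1.86 bits


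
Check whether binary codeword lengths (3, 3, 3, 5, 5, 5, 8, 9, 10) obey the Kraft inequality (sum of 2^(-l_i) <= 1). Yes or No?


Kraft sum = sum(2^(-l_i)) = 0.4756, need <= 1. Result: satisfied (a binary prefix-free code with these lengths exists)

Yes


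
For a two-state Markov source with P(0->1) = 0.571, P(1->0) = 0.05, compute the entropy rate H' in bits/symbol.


Stationary distribution: pi_0 = p10/(p01+p10) = 0.0805, pi_1 = 0.9195. Entropy rate H' = pi_0*H(p01) + pi_1*H(p10) = 0.0805*0.9854 + 0.9195*0.2864 = 0.3427

0.3427 bits/symbol


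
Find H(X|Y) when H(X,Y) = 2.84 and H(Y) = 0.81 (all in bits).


H(X|Y) = H(X,Y) - H(Y) = 2.84 - 0.81 = 2.03

2.03 bits


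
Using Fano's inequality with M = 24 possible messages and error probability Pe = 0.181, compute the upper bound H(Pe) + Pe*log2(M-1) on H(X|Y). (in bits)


H(Pe) = -Pe*log2(Pe) - (1-Pe)*log2(1-Pe) = -0.181*log2(0.181) - 0.819*log2(0.819) = 0.446335 + 0.235925 = 0.6823. Pe*log2(M-1) = 0.181*log2(23) = 0.818765. Bound = H(Pe) + Pe*log2(M-1) = 0.446335 + 0.235925 + 0.818765 = 1.501

1.501 bits


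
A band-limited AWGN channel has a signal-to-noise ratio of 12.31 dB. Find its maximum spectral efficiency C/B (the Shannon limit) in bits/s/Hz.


SNR_linear = 10^(12.31/10) = 17.0216; C/B = log2(1 + SNR_linear) = log2(1 + 17.0216) = 4.1717

4.1717 bits/s/Hz


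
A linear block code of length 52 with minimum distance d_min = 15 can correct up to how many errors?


Correction capability = floor((d-1)/2) = floor((15-1)/2) = 7

7 errors


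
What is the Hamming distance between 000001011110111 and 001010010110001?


Count differing positions: . . ^ . ^ ^ . . ^ . . . ^ ^ . = 6 differences

6


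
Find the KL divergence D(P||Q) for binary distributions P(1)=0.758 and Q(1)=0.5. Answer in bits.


KL = p*log2(p/q) + (1-p)*log2((1-p)/(1-q)) = 0.758*log2(0.758/0.5) + 0.242*log2(0.242/0.5) = 0.2016

0.2016 bits


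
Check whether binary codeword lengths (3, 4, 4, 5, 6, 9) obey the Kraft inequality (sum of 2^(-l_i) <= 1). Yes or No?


Kraft sum = sum(2^(-l_i)) = 0.2988, need <= 1. Result: satisfied (a binary prefix-free code with these lengths exists)

Yes


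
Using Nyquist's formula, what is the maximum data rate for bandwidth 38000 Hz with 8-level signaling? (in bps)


Rate = 2 * B * log2(M) = 2 * 38000 * 3.0 = 228000.0

228000.0 bps


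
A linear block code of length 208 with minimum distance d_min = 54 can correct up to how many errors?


Correction capability = floor((d-1)/2) = floor((54-1)/2) = 26

26 errors


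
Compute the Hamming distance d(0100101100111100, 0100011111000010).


Count differing positions: . . . . ^ ^ . . ^ ^ ^ ^ ^ ^ ^ . = 9 differences

9


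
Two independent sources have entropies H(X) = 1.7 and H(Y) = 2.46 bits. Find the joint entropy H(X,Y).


For independent variables, H(X,Y) = H(X) + H(Y) = 1.7 + 2.46 = 4.16

4.16 bits


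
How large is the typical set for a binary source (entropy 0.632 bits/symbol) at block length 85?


log2|A_typical| = nH = 85 * 0.632 = 53.72, so |A_typical| ~ 2^53.72 = 1.484e+16

1.484e+16


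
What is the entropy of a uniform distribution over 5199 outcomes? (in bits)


H = log2(n) = log2(5199) = 12.344

12.344 bits


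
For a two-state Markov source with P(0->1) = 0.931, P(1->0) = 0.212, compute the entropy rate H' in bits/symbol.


Stationary distribution: pi_0 = p10/(p01+p10) = 0.1855, pi_1 = 0.8145. Entropy rate H' = pi_0*H(p01) + pi_1*H(p10) = 0.1855*0.3622 + 0.8145*0.7453 = 0.6742

0.6742 bits/symbol


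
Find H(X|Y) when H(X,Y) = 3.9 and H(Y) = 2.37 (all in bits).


H(X|Y) = H(X,Y) - H(Y) = 3.9 - 2.37 = 1.53

1.53 bits


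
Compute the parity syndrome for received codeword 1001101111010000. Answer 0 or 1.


Syndrome = XOR of all bits = 1 XOR 0 XOR 0 XOR 1 XOR 1 XOR 0 XOR 1 XOR 1 XOR 1 XOR 1 XOR 0 XOR 1 XOR 0 XOR 0 XOR 0 XOR 0 = 0

0


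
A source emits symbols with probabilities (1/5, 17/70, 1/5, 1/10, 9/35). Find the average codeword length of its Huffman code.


Huffman construction (repeatedly merge the two least-probable nodes; each merge adds 1 bit to every symbol beneath it): 1/10 + 1/5 = 3/10; 1/5 + 17/70 = 31/70; 9/35 + 3/10 = 39/70; 31/70 + 39/70 = 1. Resulting codeword lengths (in the order the probabilities were given): (3, 2, 2, 3, 2). L_avg = sum(p_i * l_i) = 1/5*3 + 17/70*2 + 1/5*2 + 1/10*3 + 9/35*2 = 23/10 = 2.3

2.3 bits


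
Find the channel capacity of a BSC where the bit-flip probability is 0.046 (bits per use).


H(p) = -p*log2(p) - (1-p)*log2(1-p) = -0.046*log2(0.046) - 0.954*log2(0.954) = 0.204342 + 0.064814 = 0.2692. C = 1 - H(p) = 1 - 0.2692 = 0.7308

0.7308 bits


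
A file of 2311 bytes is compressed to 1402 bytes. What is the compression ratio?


Ratio = original / compressed = 2311 / 1402 = 1.6484

1.6484


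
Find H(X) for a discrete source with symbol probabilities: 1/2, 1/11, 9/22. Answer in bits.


H = -sum(p_i * log2(p_i)). Terms: -(1/2)*log2(1/2) = 0.500000; -(1/11)*log2(1/11) = 0.314494; -(9/22)*log2(9/22) = 0.527525. H = 0.500000 + 0.314494 + 0.527525 = 1.342

1.342 bits


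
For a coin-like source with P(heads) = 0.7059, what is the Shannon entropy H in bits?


H = -p*log2(p) - (1-p)*log2(1-p). -0.7059*log2(0.7059) = 0.354690; -0.2941*log2(0.2941) = 0.519269. H = 0.354690 + 0.519269 = 0.874

0.874 bits


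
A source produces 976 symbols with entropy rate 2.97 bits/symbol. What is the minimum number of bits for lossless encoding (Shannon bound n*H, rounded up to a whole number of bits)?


Minimum bits >= n * H = 976 * 2.97 = 2898.72, rounded up to a whole number of bits = 2899

2899 bits


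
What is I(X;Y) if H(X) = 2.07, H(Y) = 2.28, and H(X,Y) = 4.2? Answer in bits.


I(X;Y) = H(X) + H(Y) - H(X,Y) = 2.07 + 2.28 - 4.2 = 0.15

0.15 bits


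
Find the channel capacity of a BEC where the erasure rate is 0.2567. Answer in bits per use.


C = 1 - epsilon = 1 - 0.2567 = 0.7433

0.7433 bits


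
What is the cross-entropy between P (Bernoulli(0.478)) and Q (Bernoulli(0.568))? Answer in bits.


H(P,Q) = -p*log2(q) - (1-p)*log2(1-q). -0.478*log2(0.568) = 0.390066; -0.522*log2(0.432) = 0.632088. H(P,Q) = 0.390066 + 0.632088 = 1.0222

1.0222 bits


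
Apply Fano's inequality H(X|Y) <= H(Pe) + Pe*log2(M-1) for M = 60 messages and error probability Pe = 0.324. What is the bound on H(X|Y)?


H(Pe) = -Pe*log2(Pe) - (1-Pe)*log2(1-Pe) = -0.324*log2(0.324) - 0.676*log2(0.676) = 0.526803 + 0.381876 = 0.9087. Pe*log2(M-1) = 0.324*log2(59) = 1.905976. Bound = H(Pe) + Pe*log2(M-1) = 0.526803 + 0.381876 + 1.905976 = 2.8147

2.8147 bits


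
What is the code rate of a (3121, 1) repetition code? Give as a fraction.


Rate = k/n = 1/3121

1/3121


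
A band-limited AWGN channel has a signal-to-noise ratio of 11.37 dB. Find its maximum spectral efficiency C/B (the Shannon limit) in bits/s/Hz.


SNR_linear = 10^(11.37/10) = 13.7088; C/B = log2(1 + SNR_linear) = log2(1 + 13.7088) = 3.8786

3.8786 bits/s/Hz


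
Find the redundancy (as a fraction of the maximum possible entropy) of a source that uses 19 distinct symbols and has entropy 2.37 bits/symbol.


H_max = log2(K) = log2(19) = 4.2479 bits/symbol. Redundancy = 1 - H/H_max = 1 - 2.37/4.2479 = 1 - 0.5579 = 0.4421

0.4421


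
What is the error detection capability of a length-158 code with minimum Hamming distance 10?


Detection capability = d_min - 1 = 10 - 1 = 9

9 errors


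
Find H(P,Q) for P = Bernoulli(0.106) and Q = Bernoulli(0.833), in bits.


H(P,Q) = -p*log2(q) - (1-p)*log2(1-q). -0.106*log2(0.833) = 0.027943; -0.894*log2(0.167) = 2.308380. H(P,Q) = 0.027943 + 2.308380 = 2.3363

2.3363 bits


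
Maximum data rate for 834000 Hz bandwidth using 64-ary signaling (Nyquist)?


Rate = 2 * B * log2(M) = 2 * 834000 * 6.0 = 10008000.0

10008000.0 bps


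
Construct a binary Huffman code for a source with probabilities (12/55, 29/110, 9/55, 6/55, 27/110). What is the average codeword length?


Huffman construction (repeatedly merge the two least-probable nodes; each merge adds 1 bit to every symbol beneath it): 6/55 + 9/55 = 3/11; 12/55 + 27/110 = 51/110; 29/110 + 3/11 = 59/110; 51/110 + 59/110 = 1. Resulting codeword lengths (in the order the probabilities were given): (2, 2, 3, 3, 2). L_avg = sum(p_i * l_i) = 12/55*2 + 29/110*2 + 9/55*3 + 6/55*3 + 27/110*2 = 25/11 = 2.2727

2.2727 bits


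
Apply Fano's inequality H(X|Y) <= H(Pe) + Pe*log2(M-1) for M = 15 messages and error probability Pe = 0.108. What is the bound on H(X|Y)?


H(Pe) = -Pe*log2(Pe) - (1-Pe)*log2(1-Pe) = -0.108*log2(0.108) - 0.892*log2(0.892) = 0.346777 + 0.147077 = 0.4939. Pe*log2(M-1) = 0.108*log2(14) = 0.411194. Bound = H(Pe) + Pe*log2(M-1) = 0.346777 + 0.147077 + 0.411194 = 0.905

0.905 bits


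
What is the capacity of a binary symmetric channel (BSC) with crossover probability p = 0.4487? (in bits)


H(p) = -p*log2(p) - (1-p)*log2(1-p) = -0.4487*log2(0.4487) - 0.5513*log2(0.5513) = 0.518777 + 0.473617 = 0.9924. C = 1 - H(p) = 1 - 0.9924 = 0.0076

0.0076 bits


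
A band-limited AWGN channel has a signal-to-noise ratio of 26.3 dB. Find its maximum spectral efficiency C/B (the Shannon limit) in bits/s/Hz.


SNR_linear = 10^(26.3/10) = 426.5795; C/B = log2(1 + SNR_linear) = log2(1 + 426.5795) = 8.74

8.74 bits/s/Hz


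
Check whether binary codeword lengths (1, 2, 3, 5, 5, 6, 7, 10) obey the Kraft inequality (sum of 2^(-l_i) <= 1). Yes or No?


Kraft sum = sum(2^(-l_i)) = 0.9619, need <= 1. Result: satisfied (a binary prefix-free code with these lengths exists)

Yes


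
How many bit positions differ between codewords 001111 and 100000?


Count differing positions: ^ . ^ ^ ^ ^ = 5 differences

5


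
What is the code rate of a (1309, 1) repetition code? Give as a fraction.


Rate = k/n = 1/1309

1/1309


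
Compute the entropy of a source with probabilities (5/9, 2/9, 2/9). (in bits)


H = -sum(p_i * log2(p_i)). Terms: -(5/9)*log2(5/9) = 0.471109; -(2/9)*log2(2/9) = 0.482206; -(2/9)*log2(2/9) = 0.482206. H = 0.471109 + 0.482206 + 0.482206 = 1.4355

1.4355 bits


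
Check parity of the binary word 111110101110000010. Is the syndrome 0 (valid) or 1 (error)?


Syndrome = XOR of all bits = 1 XOR 1 XOR 1 XOR 1 XOR 1 XOR 0 XOR 1 XOR 0 XOR 1 XOR 1 XOR 1 XOR 0 XOR 0 XOR 0 XOR 0 XOR 0 XOR 1 XOR 0 = 0

0


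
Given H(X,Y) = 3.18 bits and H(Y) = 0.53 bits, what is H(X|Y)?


H(X|Y) = H(X,Y) - H(Y) = 3.18 - 0.53 = 2.65

2.65 bits


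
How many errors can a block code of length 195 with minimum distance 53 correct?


Correction capability = floor((d-1)/2) = floor((53-1)/2) = 26

26 errors


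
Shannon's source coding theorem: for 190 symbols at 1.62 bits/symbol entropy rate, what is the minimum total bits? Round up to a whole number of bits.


Minimum bits >= n * H = 190 * 1.62 = 307.8, rounded up to a whole number of bits = 308

308 bits


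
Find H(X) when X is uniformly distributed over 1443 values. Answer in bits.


H = log2(n) = log2(1443) = 10.4949

10.4949 bits


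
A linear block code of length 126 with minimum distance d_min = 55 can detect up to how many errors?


Detection capability = d_min - 1 = 55 - 1 = 54

54 errors


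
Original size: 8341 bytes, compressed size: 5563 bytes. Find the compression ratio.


Ratio = original / compressed = 8341 / 5563 = 1.4994

1.4994


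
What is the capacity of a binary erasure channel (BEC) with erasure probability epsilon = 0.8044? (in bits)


C = 1 - epsilon = 1 - 0.8044 = 0.1956

0.1956 bits


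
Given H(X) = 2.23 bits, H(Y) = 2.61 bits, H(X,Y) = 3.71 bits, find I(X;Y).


I(X;Y) = H(X) + H(Y) - H(X,Y) = 2.23 + 2.61 - 3.71 = 1.13

1.13 bits


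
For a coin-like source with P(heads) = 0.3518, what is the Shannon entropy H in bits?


H = -p*log2(p) - (1-p)*log2(1-p). -0.3518*log2(0.3518) = 0.530223; -0.6482*log2(0.6482) = 0.405442. H = 0.530223 + 0.405442 = 0.9357

0.9357 bits


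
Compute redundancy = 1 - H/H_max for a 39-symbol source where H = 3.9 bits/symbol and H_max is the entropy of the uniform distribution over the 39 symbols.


H_max = log2(K) = log2(39) = 5.2854 bits/symbol. Redundancy = 1 - H/H_max = 1 - 3.9/5.2854 = 1 - 0.7379 = 0.2621

0.2621


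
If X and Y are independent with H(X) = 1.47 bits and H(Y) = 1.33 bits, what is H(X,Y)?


For independent variables, H(X,Y) = H(X) + H(Y) = 1.47 + 1.33 = 2.8

2.8 bits


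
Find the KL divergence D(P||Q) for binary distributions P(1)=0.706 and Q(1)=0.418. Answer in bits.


KL = p*log2(p/q) + (1-p)*log2((1-p)/(1-q)) = 0.706*log2(0.706/0.418) + 0.294*log2(0.294/0.582) = 0.2442

0.2442 bits


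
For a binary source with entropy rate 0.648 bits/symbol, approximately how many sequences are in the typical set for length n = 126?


log2|A_typical| = nH = 126 * 0.648 = 81.648, so |A_typical| ~ 2^81.648 = 3.789e+24

3.789e+24


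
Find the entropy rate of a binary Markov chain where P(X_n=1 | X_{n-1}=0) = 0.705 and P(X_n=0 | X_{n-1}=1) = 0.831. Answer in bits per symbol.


Stationary distribution: pi_0 = p10/(p01+p10) = 0.541, pi_1 = 0.459. Entropy rate H' = pi_0*H(p01) + pi_1*H(p10) = 0.541*0.8751 + 0.459*0.6554 = 0.7743

0.7743 bits/symbol


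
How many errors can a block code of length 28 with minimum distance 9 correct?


Correction capability = floor((d-1)/2) = floor((9-1)/2) = 4

4 errors


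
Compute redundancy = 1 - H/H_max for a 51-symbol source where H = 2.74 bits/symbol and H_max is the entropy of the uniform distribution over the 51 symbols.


H_max = log2(K) = log2(51) = 5.6724 bits/symbol. Redundancy = 1 - H/H_max = 1 - 2.74/5.6724 = 1 - 0.483 = 0.517

0.517


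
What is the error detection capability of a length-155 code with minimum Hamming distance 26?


Detection capability = d_min - 1 = 26 - 1 = 25

25 errors


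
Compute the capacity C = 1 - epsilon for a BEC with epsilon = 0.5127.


C = 1 - epsilon = 1 - 0.5127 = 0.4873

0.4873 bits


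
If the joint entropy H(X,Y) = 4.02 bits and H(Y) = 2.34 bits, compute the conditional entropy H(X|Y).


H(X|Y) = H(X,Y) - H(Y) = 4.02 - 2.34 = 1.68

1.68 bits


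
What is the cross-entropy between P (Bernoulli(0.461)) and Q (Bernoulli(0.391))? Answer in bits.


H(P,Q) = -p*log2(q) - (1-p)*log2(1-q). -0.461*log2(0.391) = 0.624544; -0.539*log2(0.609) = 0.385647. H(P,Q) = 0.624544 + 0.385647 = 1.0102

1.0102 bits


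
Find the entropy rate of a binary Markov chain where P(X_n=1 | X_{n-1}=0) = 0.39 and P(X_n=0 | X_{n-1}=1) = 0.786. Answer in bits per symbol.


Stationary distribution: pi_0 = p10/(p01+p10) = 0.6684, pi_1 = 0.3316. Entropy rate H' = pi_0*H(p01) + pi_1*H(p10) = 0.6684*0.9648 + 0.3316*0.7491 = 0.8933

0.8933 bits/symbol


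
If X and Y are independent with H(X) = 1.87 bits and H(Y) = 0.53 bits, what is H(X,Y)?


For independent variables, H(X,Y) = H(X) + H(Y) = 1.87 + 0.53 = 2.4

2.4 bits


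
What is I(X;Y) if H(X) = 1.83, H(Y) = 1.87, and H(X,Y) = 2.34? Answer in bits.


I(X;Y) = H(X) + H(Y) - H(X,Y) = 1.83 + 1.87 - 2.34 = 1.36

1.36 bits


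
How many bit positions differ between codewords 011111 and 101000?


Count differing positions: ^ ^ . ^ ^ ^ = 5 differences

5


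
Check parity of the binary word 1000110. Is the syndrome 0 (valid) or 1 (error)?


Syndrome = XOR of all bits = 1 XOR 0 XOR 0 XOR 0 XOR 1 XOR 1 XOR 0 = 1

1


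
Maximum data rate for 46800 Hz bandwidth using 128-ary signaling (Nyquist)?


Rate = 2 * B * log2(M) = 2 * 46800 * 7.0 = 655200.0

655200.0 bps


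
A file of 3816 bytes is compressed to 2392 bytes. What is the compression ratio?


Ratio = original / compressed = 3816 / 2392 = 1.5953

1.5953


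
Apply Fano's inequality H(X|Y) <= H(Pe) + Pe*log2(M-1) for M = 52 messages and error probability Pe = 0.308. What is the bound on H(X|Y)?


H(Pe) = -Pe*log2(Pe) - (1-Pe)*log2(1-Pe) = -0.308*log2(0.308) - 0.692*log2(0.692) = 0.523291 + 0.367560 = 0.8909. Pe*log2(M-1) = 0.308*log2(51) = 1.747107. Bound = H(Pe) + Pe*log2(M-1) = 0.523291 + 0.367560 + 1.747107 = 2.638

2.638 bits


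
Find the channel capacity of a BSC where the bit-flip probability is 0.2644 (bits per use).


H(p) = -p*log2(p) - (1-p)*log2(1-p) = -0.2644*log2(0.2644) - 0.7356*log2(0.7356) = 0.507438 + 0.325876 = 0.8333. C = 1 - H(p) = 1 - 0.8333 = 0.1667

0.1667 bits


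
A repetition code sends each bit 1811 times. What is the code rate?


Rate = k/n = 1/1811

1/1811


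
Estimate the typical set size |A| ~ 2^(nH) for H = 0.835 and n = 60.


log2|A_typical| = nH = 60 * 0.835 = 50.1, so |A_typical| ~ 2^50.1 = 1.207e+15

1.207e+15


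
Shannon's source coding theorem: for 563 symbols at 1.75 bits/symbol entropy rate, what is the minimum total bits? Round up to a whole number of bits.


Minimum bits >= n * H = 563 * 1.75 = 985.25, rounded up to a whole number of bits = 986

986 bits


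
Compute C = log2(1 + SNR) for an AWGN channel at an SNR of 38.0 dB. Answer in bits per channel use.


SNR_linear = 10^(38.0/10) = 6309.5734; C = log2(1 + SNR_linear) = log2(1 + 6309.5734) = 12.6236

12.6236 bits/channel use


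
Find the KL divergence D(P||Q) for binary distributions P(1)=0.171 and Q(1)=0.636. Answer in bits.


KL = p*log2(p/q) + (1-p)*log2((1-p)/(1-q)) = 0.171*log2(0.171/0.636) + 0.829*log2(0.829/0.364) = 0.6603

0.6603 bits


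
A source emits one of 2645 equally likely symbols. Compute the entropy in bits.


H = log2(n) = log2(2645) = 11.3691

11.3691 bits


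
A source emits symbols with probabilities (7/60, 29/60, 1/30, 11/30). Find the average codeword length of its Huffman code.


Huffman construction (repeatedly merge the two least-probable nodes; each merge adds 1 bit to every symbol beneath it): 1/30 + 7/60 = 3/20; 3/20 + 11/30 = 31/60; 29/60 + 31/60 = 1. Resulting codeword lengths (in the order the probabilities were given): (3, 1, 3, 2). L_avg = sum(p_i * l_i) = 7/60*3 + 29/60*1 + 1/30*3 + 11/30*2 = 5/3 = 1.6667

1.6667 bits


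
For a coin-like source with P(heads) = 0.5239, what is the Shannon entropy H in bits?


H = -p*log2(p) - (1-p)*log2(1-p). -0.5239*log2(0.5239) = 0.488608; -0.4761*log2(0.4761) = 0.509743. H = 0.488608 + 0.509743 = 0.9984

0.9984 bits


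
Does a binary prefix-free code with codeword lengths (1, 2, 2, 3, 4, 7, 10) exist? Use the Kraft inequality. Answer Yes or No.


Kraft sum = sum(2^(-l_i)) = 1.1963, need <= 1. Result: violated (a binary prefix-free code with these lengths cannot exist)

No


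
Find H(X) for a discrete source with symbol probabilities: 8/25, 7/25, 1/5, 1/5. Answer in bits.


H = -sum(p_i * log2(p_i)). Terms: -(8/25)*log2(8/25) = 0.526034; -(7/25)*log2(7/25) = 0.514220; -(1/5)*log2(1/5) = 0.464386; -(1/5)*log2(1/5) = 0.464386. H = 0.526034 + 0.514220 + 0.464386 + 0.464386 = 1.969

1.969 bits


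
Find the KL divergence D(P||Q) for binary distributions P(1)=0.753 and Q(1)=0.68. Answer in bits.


KL = p*log2(p/q) + (1-p)*log2((1-p)/(1-q)) = 0.753*log2(0.753/0.68) + 0.247*log2(0.247/0.32) = 0.0185

0.0185 bits


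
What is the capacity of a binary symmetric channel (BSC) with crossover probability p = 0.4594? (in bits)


H(p) = -p*log2(p) - (1-p)*log2(1-p) = -0.4594*log2(0.4594) - 0.5406*log2(0.5406) = 0.515528 + 0.479710 = 0.9952. C = 1 - H(p) = 1 - 0.9952 = 0.0048

0.0048 bits


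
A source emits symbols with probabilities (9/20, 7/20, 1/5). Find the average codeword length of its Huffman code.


Huffman construction (repeatedly merge the two least-probable nodes; each merge adds 1 bit to every symbol beneath it): 1/5 + 7/20 = 11/20; 9/20 + 11/20 = 1. Resulting codeword lengths (in the order the probabilities were given): (1, 2, 2). L_avg = sum(p_i * l_i) = 9/20*1 + 7/20*2 + 1/5*2 = 31/20 = 1.55

1.55 bits
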